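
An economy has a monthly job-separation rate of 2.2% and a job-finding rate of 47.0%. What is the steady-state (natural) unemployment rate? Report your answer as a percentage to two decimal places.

At steady state the flows balance: s·E = f·U, so U/(E+U) = s/(s+f).
u* = 2.2 / (2.2 + 47.0) = 2.2 / 49.20 = 4.47%.

Steady-state unemployment rate ≈ 4.47%.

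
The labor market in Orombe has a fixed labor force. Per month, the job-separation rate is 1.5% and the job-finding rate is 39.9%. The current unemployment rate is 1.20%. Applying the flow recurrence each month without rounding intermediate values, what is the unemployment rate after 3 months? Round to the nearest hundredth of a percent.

Unemployment rate after three months ≈ 3.14%.

With a fixed labor force, u_{t+1} = u_t + s·(1−u_t) − f·u_t = u_t·(1−s−f) + s.
Here 1−s−f = 0.586 and s = 0.015.
u_1 = 0.012000 × 0.586 + 0.015 = 0.022032.
u_2 = 0.022032 × 0.586 + 0.015 = 0.027911.
u_3 = 0.027911 × 0.586 + 0.015 = 0.031356.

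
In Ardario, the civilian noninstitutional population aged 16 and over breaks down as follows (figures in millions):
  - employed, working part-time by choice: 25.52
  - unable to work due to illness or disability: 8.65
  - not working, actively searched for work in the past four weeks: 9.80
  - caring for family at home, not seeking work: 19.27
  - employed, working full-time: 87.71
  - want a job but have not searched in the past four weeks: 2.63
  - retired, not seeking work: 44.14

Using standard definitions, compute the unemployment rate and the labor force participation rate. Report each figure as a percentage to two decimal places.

Unemployment rate ≈ 7.97%; labor force participation rate ≈ 62.22%.

Employed = 25.52 + 87.71 = 113.23 million.
Unemployed = 9.80 million.
Labor force = 113.23 + 9.80 = 123.03 million.
Not in labor force = 8.65 + 19.27 + 2.63 + 44.14 = 74.69 million (those not working and not actively searching are outside the labor force — including those who want a job but have given up searching).
Civilian working-age population = 123.03 + 74.69 = 197.72 million.
Unemployment rate = 9.80 / 123.03 = 7.97%.
Labor force participation rate = 123.03 / 197.72 = 62.22%.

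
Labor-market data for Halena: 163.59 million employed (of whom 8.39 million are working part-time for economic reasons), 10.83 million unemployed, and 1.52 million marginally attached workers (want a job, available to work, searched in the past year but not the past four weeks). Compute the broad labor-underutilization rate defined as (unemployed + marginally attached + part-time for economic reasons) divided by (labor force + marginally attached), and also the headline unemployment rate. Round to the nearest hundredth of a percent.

Broad underutilization rate ≈ 11.79%; headline unemployment rate ≈ 6.21%.

Labor force = 163.59 + 10.83 = 174.42 million.
Numerator = 10.83 + 1.52 + 8.39 = 20.74 million.
Denominator = 174.42 + 1.52 = 175.94 million.
Broad rate = 20.74 / 175.94 = 11.79%.
Headline unemployment rate = 10.83 / 174.42 = 6.21%.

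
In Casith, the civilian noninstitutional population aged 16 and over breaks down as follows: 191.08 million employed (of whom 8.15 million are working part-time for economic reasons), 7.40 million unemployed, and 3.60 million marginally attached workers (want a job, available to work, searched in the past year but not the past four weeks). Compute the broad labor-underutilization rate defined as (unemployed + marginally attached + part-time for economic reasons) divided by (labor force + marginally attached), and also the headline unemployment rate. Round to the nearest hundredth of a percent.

Broad underutilization rate ≈ 9.48%; headline unemployment rate ≈ 3.73%.

Labor force = 191.08 + 7.40 = 198.48 million.
Numerator = 7.40 + 3.60 + 8.15 = 19.15 million.
Denominator = 198.48 + 3.60 = 202.08 million.
Broad rate = 19.15 / 202.08 = 9.48%.
Headline unemployment rate = 7.40 / 198.48 = 3.73%.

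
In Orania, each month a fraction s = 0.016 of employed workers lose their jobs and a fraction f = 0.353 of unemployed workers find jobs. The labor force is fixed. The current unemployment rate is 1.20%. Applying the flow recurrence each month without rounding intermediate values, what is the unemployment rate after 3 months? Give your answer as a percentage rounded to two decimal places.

Unemployment rate after three months ≈ 3.55%.

With a fixed labor force, u_{t+1} = u_t + s·(1−u_t) − f·u_t = u_t·(1−s−f) + s.
Here 1−s−f = 0.631 and s = 0.016.
u_1 = 0.012000 × 0.631 + 0.016 = 0.023572.
u_2 = 0.023572 × 0.631 + 0.016 = 0.030874.
u_3 = 0.030874 × 0.631 + 0.016 = 0.035481.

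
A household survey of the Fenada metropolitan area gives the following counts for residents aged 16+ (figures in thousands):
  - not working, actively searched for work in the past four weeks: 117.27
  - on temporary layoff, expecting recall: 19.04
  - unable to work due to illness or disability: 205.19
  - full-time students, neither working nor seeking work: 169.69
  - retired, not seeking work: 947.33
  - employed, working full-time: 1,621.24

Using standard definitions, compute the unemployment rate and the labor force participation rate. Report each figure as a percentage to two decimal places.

Employed = 1,621.24 thousand.
Unemployed = 117.27 + 19.04 = 136.31 thousand (jobless and actively searching, or on temporary layoff).
Labor force = 1,621.24 + 136.31 = 1,757.55 thousand.
Not in labor force = 205.19 + 169.69 + 947.33 = 1,322.21 thousand (those not working and not actively searching are outside the labor force).
Civilian working-age population = 1,757.55 + 1,322.21 = 3,079.76 thousand.
Unemployment rate = 136.31 / 1,757.55 = 7.76%.
Labor force participation rate = 1,757.55 / 3,079.76 = 57.07%.

Unemployment rate ≈ 7.76%; labor force participation rate ≈ 57.07%.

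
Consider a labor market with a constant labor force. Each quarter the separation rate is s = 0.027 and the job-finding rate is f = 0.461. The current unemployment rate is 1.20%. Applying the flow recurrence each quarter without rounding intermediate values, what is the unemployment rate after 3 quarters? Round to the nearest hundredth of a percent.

Unemployment rate after three quarters ≈ 4.95%.

With a fixed labor force, u_{t+1} = u_t + s·(1−u_t) − f·u_t = u_t·(1−s−f) + s.
Here 1−s−f = 0.512 and s = 0.027.
u_1 = 0.012000 × 0.512 + 0.027 = 0.033144.
u_2 = 0.033144 × 0.512 + 0.027 = 0.043970.
u_3 = 0.043970 × 0.512 + 0.027 = 0.049513.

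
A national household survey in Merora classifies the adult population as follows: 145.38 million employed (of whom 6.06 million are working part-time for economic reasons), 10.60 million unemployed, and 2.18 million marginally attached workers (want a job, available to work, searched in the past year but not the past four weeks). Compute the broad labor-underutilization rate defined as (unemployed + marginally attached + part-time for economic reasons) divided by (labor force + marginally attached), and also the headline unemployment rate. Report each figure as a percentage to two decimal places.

Broad underutilization rate ≈ 11.91%; headline unemployment rate ≈ 6.80%.

Labor force = 145.38 + 10.60 = 155.98 million.
Numerator = 10.60 + 2.18 + 6.06 = 18.84 million.
Denominator = 155.98 + 2.18 = 158.16 million.
Broad rate = 18.84 / 158.16 = 11.91%.
Headline unemployment rate = 10.60 / 155.98 = 6.80%.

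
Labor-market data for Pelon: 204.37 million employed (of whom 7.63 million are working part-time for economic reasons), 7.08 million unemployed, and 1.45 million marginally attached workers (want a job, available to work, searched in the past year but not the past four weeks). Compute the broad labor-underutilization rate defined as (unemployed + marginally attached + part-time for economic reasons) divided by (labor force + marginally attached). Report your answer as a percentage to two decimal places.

Broad underutilization rate ≈ 7.59%.

Labor force = 204.37 + 7.08 = 211.45 million.
Numerator = 7.08 + 1.45 + 7.63 = 16.16 million.
Denominator = 211.45 + 1.45 = 212.90 million.
Broad rate = 16.16 / 212.90 = 7.59%.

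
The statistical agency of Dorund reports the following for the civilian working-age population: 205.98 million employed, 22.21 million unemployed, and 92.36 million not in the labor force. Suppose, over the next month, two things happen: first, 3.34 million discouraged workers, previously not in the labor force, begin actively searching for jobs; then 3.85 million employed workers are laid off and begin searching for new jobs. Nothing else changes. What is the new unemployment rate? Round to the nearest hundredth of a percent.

New unemployment rate ≈ 12.70%.

Initially, labor force = 205.98 + 22.21 = 228.19 million, so u = 22.21/228.19 = 9.73%.
After the first change, unemployed and labor force both rise by 3.34 → E = 205.98, U = 25.55, labor force = 231.53 million.
After the second change, employed falls and unemployed rises by 3.85; labor force unchanged → E = 202.13, U = 29.40, labor force = 231.53 million.
New unemployment rate = 29.40 / 231.53 = 12.70%.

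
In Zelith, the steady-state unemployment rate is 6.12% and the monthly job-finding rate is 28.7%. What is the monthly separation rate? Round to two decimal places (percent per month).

Separation rate ≈ 1.87% per month.

From u* = s/(s+f): s = u·f/(1−u).
s = 0.0612 × 28.7 / (1 − 0.0612) = 1.7564 / 0.9388 ≈ 1.87% per month.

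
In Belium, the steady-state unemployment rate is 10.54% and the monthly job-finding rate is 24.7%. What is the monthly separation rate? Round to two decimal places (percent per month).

Separation rate ≈ 2.91% per month.

From u* = s/(s+f): s = u·f/(1−u).
s = 0.1054 × 24.7 / (1 − 0.1054) = 2.6034 / 0.8946 ≈ 2.91% per month.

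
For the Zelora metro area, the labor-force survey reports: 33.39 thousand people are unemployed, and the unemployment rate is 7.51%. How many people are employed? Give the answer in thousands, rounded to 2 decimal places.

Labor force = U / u = 33.39 / 0.0751 ≈ 444.61 thousand.
Employed = labor force − unemployed = 444.61 − 33.39 = 411.22 thousand.

About 411.22 thousand are employed.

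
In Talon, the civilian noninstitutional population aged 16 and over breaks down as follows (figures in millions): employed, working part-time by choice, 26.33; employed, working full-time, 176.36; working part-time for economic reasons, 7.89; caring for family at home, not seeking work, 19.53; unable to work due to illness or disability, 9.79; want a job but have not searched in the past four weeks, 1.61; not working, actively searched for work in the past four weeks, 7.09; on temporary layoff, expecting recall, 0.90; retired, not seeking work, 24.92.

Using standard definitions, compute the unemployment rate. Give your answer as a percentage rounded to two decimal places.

Unemployment rate ≈ 3.66%.

Employed = 26.33 + 176.36 + 7.89 = 210.58 million (anyone who worked, including part-time for economic reasons, counts as employed).
Unemployed = 7.09 + 0.90 = 7.99 million (jobless and actively searching, or on temporary layoff).
Labor force = 210.58 + 7.99 = 218.57 million.
Unemployment rate = 7.99 / 218.57 = 3.66%.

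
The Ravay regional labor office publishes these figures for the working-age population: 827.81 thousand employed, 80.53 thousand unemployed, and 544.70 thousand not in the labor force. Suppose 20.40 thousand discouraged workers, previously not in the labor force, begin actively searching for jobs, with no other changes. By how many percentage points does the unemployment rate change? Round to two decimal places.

Initially, labor force = 827.81 + 80.53 = 908.34 thousand, so u = 80.53/908.34 = 8.87%.
After the change, unemployed and labor force both rise by 20.40 → E = 827.81, U = 100.93, labor force = 928.74 thousand.
New unemployment rate = 100.93 / 928.74 = 10.87%.
Change = 10.87% − 8.87% = +2.00 percentage points.

The unemployment rate changes by +2.00 percentage points.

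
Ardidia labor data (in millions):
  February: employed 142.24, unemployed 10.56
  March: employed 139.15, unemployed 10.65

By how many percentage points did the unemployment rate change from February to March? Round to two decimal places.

February: labor force = 142.24 + 10.56 = 152.80; u = 10.56/152.80 = 6.91%.
March: labor force = 139.15 + 10.65 = 149.80; u = 10.65/149.80 = 7.11%.
Change = 7.11% − 6.91% = +0.20 pp.

The unemployment rate changed by +0.20 percentage points.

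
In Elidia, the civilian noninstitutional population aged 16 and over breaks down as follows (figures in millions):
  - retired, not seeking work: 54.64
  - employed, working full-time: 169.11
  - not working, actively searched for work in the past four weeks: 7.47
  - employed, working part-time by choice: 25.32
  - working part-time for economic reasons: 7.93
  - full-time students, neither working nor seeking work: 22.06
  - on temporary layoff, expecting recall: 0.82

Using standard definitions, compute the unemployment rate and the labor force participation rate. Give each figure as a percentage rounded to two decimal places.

Unemployment rate ≈ 3.94%; labor force participation rate ≈ 73.31%.

Employed = 169.11 + 25.32 + 7.93 = 202.36 million (anyone who worked, including part-time for economic reasons, counts as employed).
Unemployed = 7.47 + 0.82 = 8.29 million (jobless and actively searching, or on temporary layoff).
Labor force = 202.36 + 8.29 = 210.65 million.
Not in labor force = 54.64 + 22.06 = 76.70 million (those not working and not actively searching are outside the labor force).
Civilian working-age population = 210.65 + 76.70 = 287.35 million.
Unemployment rate = 8.29 / 210.65 = 3.94%.
Labor force participation rate = 210.65 / 287.35 = 73.31%.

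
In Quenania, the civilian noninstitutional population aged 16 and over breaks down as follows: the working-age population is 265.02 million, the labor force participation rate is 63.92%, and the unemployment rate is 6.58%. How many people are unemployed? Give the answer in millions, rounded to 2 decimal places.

Labor force = 0.6392 × 265.02 = 169.40 million.
Unemployed = 0.0658 × 169.40 ≈ 11.15 million.

About 11.15 million are unemployed.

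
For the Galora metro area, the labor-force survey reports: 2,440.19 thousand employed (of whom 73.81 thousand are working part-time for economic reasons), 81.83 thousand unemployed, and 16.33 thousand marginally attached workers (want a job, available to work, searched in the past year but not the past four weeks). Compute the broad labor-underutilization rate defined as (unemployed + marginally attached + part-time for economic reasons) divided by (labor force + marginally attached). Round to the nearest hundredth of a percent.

Labor force = 2,440.19 + 81.83 = 2,522.02 thousand.
Numerator = 81.83 + 16.33 + 73.81 = 171.97 thousand.
Denominator = 2,522.02 + 16.33 = 2,538.35 thousand.
Broad rate = 171.97 / 2,538.35 = 6.77%.

Broad underutilization rate ≈ 6.77%.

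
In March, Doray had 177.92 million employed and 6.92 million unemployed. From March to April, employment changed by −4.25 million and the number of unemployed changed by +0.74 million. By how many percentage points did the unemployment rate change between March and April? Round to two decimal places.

The unemployment rate changed by +0.48 percentage points.

March: labor force = 177.92 + 6.92 = 184.84; u = 6.92/184.84 = 3.74%.
April: labor force = 173.67 + 7.66 = 181.33; u = 7.66/181.33 = 4.22%.
Change = 4.22% − 3.74% = +0.48 pp.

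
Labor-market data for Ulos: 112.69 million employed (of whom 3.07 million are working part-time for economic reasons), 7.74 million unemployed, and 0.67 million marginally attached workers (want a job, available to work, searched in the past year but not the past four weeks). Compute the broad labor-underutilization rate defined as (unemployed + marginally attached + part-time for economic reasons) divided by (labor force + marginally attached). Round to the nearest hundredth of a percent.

Broad underutilization rate ≈ 9.48%.

Labor force = 112.69 + 7.74 = 120.43 million.
Numerator = 7.74 + 0.67 + 3.07 = 11.48 million.
Denominator = 120.43 + 0.67 = 121.10 million.
Broad rate = 11.48 / 121.10 = 9.48%.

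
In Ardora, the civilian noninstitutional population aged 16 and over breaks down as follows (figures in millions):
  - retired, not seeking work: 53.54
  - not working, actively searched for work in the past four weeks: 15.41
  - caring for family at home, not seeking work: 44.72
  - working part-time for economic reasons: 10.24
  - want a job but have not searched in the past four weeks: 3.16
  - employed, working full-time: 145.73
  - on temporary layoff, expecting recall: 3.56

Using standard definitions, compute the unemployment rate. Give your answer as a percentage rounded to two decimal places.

Employed = 10.24 + 145.73 = 155.97 million (anyone who worked, including part-time for economic reasons, counts as employed).
Unemployed = 15.41 + 3.56 = 18.97 million (jobless and actively searching, or on temporary layoff).
Labor force = 155.97 + 18.97 = 174.94 million.
Unemployment rate = 18.97 / 174.94 = 10.84%.

Unemployment rate ≈ 10.84%.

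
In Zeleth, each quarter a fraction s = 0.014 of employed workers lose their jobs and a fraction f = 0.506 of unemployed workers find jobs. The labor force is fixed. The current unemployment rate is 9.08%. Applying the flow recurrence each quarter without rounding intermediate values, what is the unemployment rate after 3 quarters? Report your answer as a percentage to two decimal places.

With a fixed labor force, u_{t+1} = u_t + s·(1−u_t) − f·u_t = u_t·(1−s−f) + s.
Here 1−s−f = 0.480 and s = 0.014.
u_1 = 0.090800 × 0.480 + 0.014 = 0.057584.
u_2 = 0.057584 × 0.480 + 0.014 = 0.041640.
u_3 = 0.041640 × 0.480 + 0.014 = 0.033987.

Unemployment rate after three quarters ≈ 3.40%.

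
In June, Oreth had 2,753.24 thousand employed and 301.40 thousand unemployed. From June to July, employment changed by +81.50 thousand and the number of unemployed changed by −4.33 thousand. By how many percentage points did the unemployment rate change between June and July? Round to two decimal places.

June: labor force = 2,753.24 + 301.40 = 3,054.64; u = 301.40/3,054.64 = 9.87%.
July: labor force = 2,834.74 + 297.07 = 3,131.81; u = 297.07/3,131.81 = 9.49%.
Change = 9.49% − 9.87% = −0.38 pp.

The unemployment rate changed by −0.38 percentage points.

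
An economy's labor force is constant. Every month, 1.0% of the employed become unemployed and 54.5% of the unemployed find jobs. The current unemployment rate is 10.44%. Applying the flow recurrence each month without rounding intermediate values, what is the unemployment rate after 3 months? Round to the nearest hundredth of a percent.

Unemployment rate after three months ≈ 2.56%.

With a fixed labor force, u_{t+1} = u_t + s·(1−u_t) − f·u_t = u_t·(1−s−f) + s.
Here 1−s−f = 0.445 and s = 0.010.
u_1 = 0.104400 × 0.445 + 0.010 = 0.056458.
u_2 = 0.056458 × 0.445 + 0.010 = 0.035124.
u_3 = 0.035124 × 0.445 + 0.010 = 0.025630.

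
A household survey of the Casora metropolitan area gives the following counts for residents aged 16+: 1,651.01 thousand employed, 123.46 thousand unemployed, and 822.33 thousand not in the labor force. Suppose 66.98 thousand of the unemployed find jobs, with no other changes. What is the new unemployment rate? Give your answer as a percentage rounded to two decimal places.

New unemployment rate ≈ 3.18%.

Initially, labor force = 1,651.01 + 123.46 = 1,774.47 thousand, so u = 123.46/1,774.47 = 6.96%.
After the change, unemployed falls and employed rises by 66.98; labor force unchanged → E = 1,717.99, U = 56.48, labor force = 1,774.47 thousand.
New unemployment rate = 56.48 / 1,774.47 = 3.18%.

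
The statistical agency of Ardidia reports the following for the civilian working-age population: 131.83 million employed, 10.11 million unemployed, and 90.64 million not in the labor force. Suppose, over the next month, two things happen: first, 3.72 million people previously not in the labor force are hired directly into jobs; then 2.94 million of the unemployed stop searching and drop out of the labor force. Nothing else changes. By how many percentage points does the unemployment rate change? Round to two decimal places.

Initially, labor force = 131.83 + 10.11 = 141.94 million, so u = 10.11/141.94 = 7.12%.
After the first change, employed and labor force both rise by 3.72; unemployed unchanged → E = 135.55, U = 10.11, labor force = 145.66 million.
After the second change, unemployed and labor force both fall by 2.94 → E = 135.55, U = 7.17, labor force = 142.72 million.
New unemployment rate = 7.17 / 142.72 = 5.02%.
Change = 5.02% − 7.12% = −2.10 percentage points.

The unemployment rate changes by −2.10 percentage points.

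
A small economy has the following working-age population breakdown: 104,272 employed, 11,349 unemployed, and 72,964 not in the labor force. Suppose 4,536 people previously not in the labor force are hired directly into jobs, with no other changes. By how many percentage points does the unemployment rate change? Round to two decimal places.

The unemployment rate changes by −0.37 percentage points.

Initially, labor force = 104,272 + 11,349 = 115,621, so u = 11,349/115,621 = 9.82%.
After the change, employed and labor force both rise by 4,536; unemployed unchanged → E = 108,808, U = 11,349, labor force = 120,157.
New unemployment rate = 11,349 / 120,157 = 9.45%.
Change = 9.45% − 9.82% = −0.37 percentage points.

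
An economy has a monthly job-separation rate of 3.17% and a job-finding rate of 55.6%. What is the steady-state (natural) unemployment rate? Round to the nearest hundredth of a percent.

Steady-state unemployment rate ≈ 5.39%.

At steady state the flows balance: s·E = f·U, so U/(E+U) = s/(s+f).
u* = 3.17 / (3.17 + 55.6) = 3.17 / 58.77 = 5.39%.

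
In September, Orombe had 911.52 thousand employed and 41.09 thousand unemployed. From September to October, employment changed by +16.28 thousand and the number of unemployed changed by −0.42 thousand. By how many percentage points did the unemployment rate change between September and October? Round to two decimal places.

September: labor force = 911.52 + 41.09 = 952.61; u = 41.09/952.61 = 4.31%.
October: labor force = 927.80 + 40.67 = 968.47; u = 40.67/968.47 = 4.20%.
Change = 4.20% − 4.31% = −0.11 pp.

The unemployment rate changed by −0.11 percentage points.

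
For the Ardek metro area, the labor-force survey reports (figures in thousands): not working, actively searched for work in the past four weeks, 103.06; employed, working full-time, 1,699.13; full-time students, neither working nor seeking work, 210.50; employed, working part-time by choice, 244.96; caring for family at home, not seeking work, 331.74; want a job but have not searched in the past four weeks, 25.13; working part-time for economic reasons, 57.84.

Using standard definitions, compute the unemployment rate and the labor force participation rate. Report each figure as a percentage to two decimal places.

Unemployment rate ≈ 4.90%; labor force participation rate ≈ 78.77%.

Employed = 1,699.13 + 244.96 + 57.84 = 2,001.93 thousand (anyone who worked, including part-time for economic reasons, counts as employed).
Unemployed = 103.06 thousand.
Labor force = 2,001.93 + 103.06 = 2,104.99 thousand.
Not in labor force = 210.50 + 331.74 + 25.13 = 567.37 thousand (those not working and not actively searching are outside the labor force — including those who want a job but have given up searching).
Civilian working-age population = 2,104.99 + 567.37 = 2,672.36 thousand.
Unemployment rate = 103.06 / 2,104.99 = 4.90%.
Labor force participation rate = 2,104.99 / 2,672.36 = 78.77%.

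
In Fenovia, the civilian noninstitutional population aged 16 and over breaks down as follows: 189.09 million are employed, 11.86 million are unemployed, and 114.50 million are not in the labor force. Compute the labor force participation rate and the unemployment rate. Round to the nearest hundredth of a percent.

Labor force participation rate ≈ 63.70%; unemployment rate ≈ 5.90%.

Labor force = employed + unemployed = 189.09 + 11.86 = 200.95 million.
Working-age population = 200.95 + 114.50 = 315.45 million.
Unemployment rate = 11.86 / 200.95 = 5.90%.
Labor force participation rate = 200.95 / 315.45 = 63.70%.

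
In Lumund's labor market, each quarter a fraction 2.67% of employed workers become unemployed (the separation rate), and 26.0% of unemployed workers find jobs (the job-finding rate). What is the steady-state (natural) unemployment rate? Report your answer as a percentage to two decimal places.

Steady-state unemployment rate ≈ 9.31%.

At steady state the flows balance: s·E = f·U, so U/(E+U) = s/(s+f).
u* = 2.67 / (2.67 + 26.0) = 2.67 / 28.67 = 9.31%.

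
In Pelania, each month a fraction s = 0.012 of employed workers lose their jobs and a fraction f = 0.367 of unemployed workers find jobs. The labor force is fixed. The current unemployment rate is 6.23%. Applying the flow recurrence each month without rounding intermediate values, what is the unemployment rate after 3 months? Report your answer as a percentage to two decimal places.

With a fixed labor force, u_{t+1} = u_t + s·(1−u_t) − f·u_t = u_t·(1−s−f) + s.
Here 1−s−f = 0.621 and s = 0.012.
u_1 = 0.062300 × 0.621 + 0.012 = 0.050688.
u_2 = 0.050688 × 0.621 + 0.012 = 0.043477.
u_3 = 0.043477 × 0.621 + 0.012 = 0.038999.

Unemployment rate after three months ≈ 3.90%.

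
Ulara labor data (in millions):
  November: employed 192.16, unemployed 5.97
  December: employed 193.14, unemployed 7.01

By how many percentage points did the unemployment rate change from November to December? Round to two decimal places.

November: labor force = 192.16 + 5.97 = 198.13; u = 5.97/198.13 = 3.01%.
December: labor force = 193.14 + 7.01 = 200.15; u = 7.01/200.15 = 3.50%.
Change = 3.50% − 3.01% = +0.49 pp.

The unemployment rate changed by +0.49 percentage points.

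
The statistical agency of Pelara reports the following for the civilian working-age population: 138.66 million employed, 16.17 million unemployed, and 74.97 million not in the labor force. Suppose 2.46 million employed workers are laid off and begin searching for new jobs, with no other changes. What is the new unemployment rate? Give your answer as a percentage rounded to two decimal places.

Initially, labor force = 138.66 + 16.17 = 154.83 million, so u = 16.17/154.83 = 10.44%.
After the change, employed falls and unemployed rises by 2.46; labor force unchanged → E = 136.20, U = 18.63, labor force = 154.83 million.
New unemployment rate = 18.63 / 154.83 = 12.03%.

New unemployment rate ≈ 12.03%.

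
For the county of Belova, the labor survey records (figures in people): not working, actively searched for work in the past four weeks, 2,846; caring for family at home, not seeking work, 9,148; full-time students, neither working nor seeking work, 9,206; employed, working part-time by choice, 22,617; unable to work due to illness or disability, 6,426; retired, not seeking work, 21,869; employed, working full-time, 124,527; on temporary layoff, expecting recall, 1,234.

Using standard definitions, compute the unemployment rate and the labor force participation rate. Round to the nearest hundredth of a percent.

Employed = 22,617 + 124,527 = 147,144.
Unemployed = 2,846 + 1,234 = 4,080 (jobless and actively searching, or on temporary layoff).
Labor force = 147,144 + 4,080 = 151,224.
Not in labor force = 9,148 + 9,206 + 6,426 + 21,869 = 46,649 (those not working and not actively searching are outside the labor force).
Civilian working-age population = 151,224 + 46,649 = 197,873.
Unemployment rate = 4,080 / 151,224 = 2.70%.
Labor force participation rate = 151,224 / 197,873 = 76.42%.

Unemployment rate ≈ 2.70%; labor force participation rate ≈ 76.42%.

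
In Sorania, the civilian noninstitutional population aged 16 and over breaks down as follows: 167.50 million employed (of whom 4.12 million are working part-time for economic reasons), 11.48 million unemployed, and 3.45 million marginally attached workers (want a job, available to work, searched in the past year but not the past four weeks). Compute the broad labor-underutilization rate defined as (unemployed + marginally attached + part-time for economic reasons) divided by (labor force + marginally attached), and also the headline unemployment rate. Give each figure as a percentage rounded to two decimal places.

Broad underutilization rate ≈ 10.44%; headline unemployment rate ≈ 6.41%.

Labor force = 167.50 + 11.48 = 178.98 million.
Numerator = 11.48 + 3.45 + 4.12 = 19.05 million.
Denominator = 178.98 + 3.45 = 182.43 million.
Broad rate = 19.05 / 182.43 = 10.44%.
Headline unemployment rate = 11.48 / 178.98 = 6.41%.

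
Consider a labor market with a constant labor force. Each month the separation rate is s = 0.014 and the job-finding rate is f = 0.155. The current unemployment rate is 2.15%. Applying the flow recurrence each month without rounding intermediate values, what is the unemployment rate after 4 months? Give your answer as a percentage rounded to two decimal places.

Unemployment rate after four months ≈ 5.36%.

With a fixed labor force, u_{t+1} = u_t + s·(1−u_t) − f·u_t = u_t·(1−s−f) + s.
Here 1−s−f = 0.831 and s = 0.014.
u_1 = 0.021500 × 0.831 + 0.014 = 0.031866.
u_2 = 0.031866 × 0.831 + 0.014 = 0.040481.
u_3 = 0.040481 × 0.831 + 0.014 = 0.047640.
u_4 = 0.047640 × 0.831 + 0.014 = 0.053589.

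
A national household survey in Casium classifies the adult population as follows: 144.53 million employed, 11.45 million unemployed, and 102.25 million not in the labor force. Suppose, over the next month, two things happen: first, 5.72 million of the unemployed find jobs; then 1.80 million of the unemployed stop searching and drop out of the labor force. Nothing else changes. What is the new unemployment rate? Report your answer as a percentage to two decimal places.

Initially, labor force = 144.53 + 11.45 = 155.98 million, so u = 11.45/155.98 = 7.34%.
After the first change, unemployed falls and employed rises by 5.72; labor force unchanged → E = 150.25, U = 5.73, labor force = 155.98 million.
After the second change, unemployed and labor force both fall by 1.80 → E = 150.25, U = 3.93, labor force = 154.18 million.
New unemployment rate = 3.93 / 154.18 = 2.55%.

New unemployment rate ≈ 2.55%.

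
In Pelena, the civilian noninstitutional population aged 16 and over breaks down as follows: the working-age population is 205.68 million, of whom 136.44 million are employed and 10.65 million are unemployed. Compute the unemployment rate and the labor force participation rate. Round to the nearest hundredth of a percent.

Unemployment rate ≈ 7.24%; labor force participation rate ≈ 71.51%.

Labor force = employed + unemployed = 136.44 + 10.65 = 147.09 million.
Unemployment rate = 10.65 / 147.09 = 7.24%.
Labor force participation rate = 147.09 / 205.68 = 71.51%.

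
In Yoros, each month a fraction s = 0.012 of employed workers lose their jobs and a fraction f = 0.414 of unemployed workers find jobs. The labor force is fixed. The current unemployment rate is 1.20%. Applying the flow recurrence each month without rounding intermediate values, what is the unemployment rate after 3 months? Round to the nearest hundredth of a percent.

Unemployment rate after three months ≈ 2.51%.

With a fixed labor force, u_{t+1} = u_t + s·(1−u_t) − f·u_t = u_t·(1−s−f) + s.
Here 1−s−f = 0.574 and s = 0.012.
u_1 = 0.012000 × 0.574 + 0.012 = 0.018888.
u_2 = 0.018888 × 0.574 + 0.012 = 0.022842.
u_3 = 0.022842 × 0.574 + 0.012 = 0.025111.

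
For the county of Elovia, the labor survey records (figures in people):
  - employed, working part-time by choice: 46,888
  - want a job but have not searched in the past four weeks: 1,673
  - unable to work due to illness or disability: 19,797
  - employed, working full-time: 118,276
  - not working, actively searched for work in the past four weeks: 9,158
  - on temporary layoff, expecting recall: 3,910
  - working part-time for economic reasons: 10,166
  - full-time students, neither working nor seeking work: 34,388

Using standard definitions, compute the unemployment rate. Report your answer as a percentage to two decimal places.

Unemployment rate ≈ 6.94%.

Employed = 46,888 + 118,276 + 10,166 = 175,330 (anyone who worked, including part-time for economic reasons, counts as employed).
Unemployed = 9,158 + 3,910 = 13,068 (jobless and actively searching, or on temporary layoff).
Labor force = 175,330 + 13,068 = 188,398.
Unemployment rate = 13,068 / 188,398 = 6.94%.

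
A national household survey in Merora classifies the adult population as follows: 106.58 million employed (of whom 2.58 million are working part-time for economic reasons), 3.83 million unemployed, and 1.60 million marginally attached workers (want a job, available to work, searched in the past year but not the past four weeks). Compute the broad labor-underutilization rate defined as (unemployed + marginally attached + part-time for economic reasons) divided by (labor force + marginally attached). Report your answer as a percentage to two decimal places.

Broad underutilization rate ≈ 7.15%.

Labor force = 106.58 + 3.83 = 110.41 million.
Numerator = 3.83 + 1.60 + 2.58 = 8.01 million.
Denominator = 110.41 + 1.60 = 112.01 million.
Broad rate = 8.01 / 112.01 = 7.15%.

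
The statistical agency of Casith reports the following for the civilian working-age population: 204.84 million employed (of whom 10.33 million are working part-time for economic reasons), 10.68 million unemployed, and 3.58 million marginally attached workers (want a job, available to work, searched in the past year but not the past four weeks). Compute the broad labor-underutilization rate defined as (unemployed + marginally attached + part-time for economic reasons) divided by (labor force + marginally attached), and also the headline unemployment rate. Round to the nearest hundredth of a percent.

Labor force = 204.84 + 10.68 = 215.52 million.
Numerator = 10.68 + 3.58 + 10.33 = 24.59 million.
Denominator = 215.52 + 3.58 = 219.10 million.
Broad rate = 24.59 / 219.10 = 11.22%.
Headline unemployment rate = 10.68 / 215.52 = 4.96%.

Broad underutilization rate ≈ 11.22%; headline unemployment rate ≈ 4.96%.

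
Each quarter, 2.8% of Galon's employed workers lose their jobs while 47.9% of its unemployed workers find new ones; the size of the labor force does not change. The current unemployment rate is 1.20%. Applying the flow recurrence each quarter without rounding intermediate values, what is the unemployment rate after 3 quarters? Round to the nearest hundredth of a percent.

Unemployment rate after three quarters ≈ 5.00%.

With a fixed labor force, u_{t+1} = u_t + s·(1−u_t) − f·u_t = u_t·(1−s−f) + s.
Here 1−s−f = 0.493 and s = 0.028.
u_1 = 0.012000 × 0.493 + 0.028 = 0.033916.
u_2 = 0.033916 × 0.493 + 0.028 = 0.044721.
u_3 = 0.044721 × 0.493 + 0.028 = 0.050047.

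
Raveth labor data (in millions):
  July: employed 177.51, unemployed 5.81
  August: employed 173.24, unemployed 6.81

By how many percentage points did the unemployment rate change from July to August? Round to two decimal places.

July: labor force = 177.51 + 5.81 = 183.32; u = 5.81/183.32 = 3.17%.
August: labor force = 173.24 + 6.81 = 180.05; u = 6.81/180.05 = 3.78%.
Change = 3.78% − 3.17% = +0.61 pp.

The unemployment rate changed by +0.61 percentage points.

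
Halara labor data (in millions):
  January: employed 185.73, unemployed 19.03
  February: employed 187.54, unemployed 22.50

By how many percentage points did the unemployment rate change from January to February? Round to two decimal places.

The unemployment rate changed by +1.42 percentage points.

January: labor force = 185.73 + 19.03 = 204.76; u = 19.03/204.76 = 9.29%.
February: labor force = 187.54 + 22.50 = 210.04; u = 22.50/210.04 = 10.71%.
Change = 10.71% − 9.29% = +1.42 pp.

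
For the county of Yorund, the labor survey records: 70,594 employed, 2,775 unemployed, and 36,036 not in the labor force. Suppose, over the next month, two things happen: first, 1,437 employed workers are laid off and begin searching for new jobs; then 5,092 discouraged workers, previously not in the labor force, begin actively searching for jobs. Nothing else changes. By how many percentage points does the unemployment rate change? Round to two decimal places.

Initially, labor force = 70,594 + 2,775 = 73,369, so u = 2,775/73,369 = 3.78%.
After the first change, employed falls and unemployed rises by 1,437; labor force unchanged → E = 69,157, U = 4,212, labor force = 73,369.
After the second change, unemployed and labor force both rise by 5,092 → E = 69,157, U = 9,304, labor force = 78,461.
New unemployment rate = 9,304 / 78,461 = 11.86%.
Change = 11.86% − 3.78% = +8.08 percentage points.

The unemployment rate changes by +8.08 percentage points.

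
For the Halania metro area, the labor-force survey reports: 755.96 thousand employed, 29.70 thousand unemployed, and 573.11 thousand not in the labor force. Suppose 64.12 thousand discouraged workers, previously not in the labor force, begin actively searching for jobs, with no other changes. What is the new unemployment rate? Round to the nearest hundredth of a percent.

New unemployment rate ≈ 11.04%.

Initially, labor force = 755.96 + 29.70 = 785.66 thousand, so u = 29.70/785.66 = 3.78%.
After the change, unemployed and labor force both rise by 64.12 → E = 755.96, U = 93.82, labor force = 849.78 thousand.
New unemployment rate = 93.82 / 849.78 = 11.04%.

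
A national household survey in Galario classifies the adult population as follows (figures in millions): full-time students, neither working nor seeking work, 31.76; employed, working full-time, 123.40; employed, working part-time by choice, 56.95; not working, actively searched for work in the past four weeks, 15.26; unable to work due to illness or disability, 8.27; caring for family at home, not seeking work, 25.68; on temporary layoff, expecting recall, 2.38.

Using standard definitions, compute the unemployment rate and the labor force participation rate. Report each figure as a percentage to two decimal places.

Employed = 123.40 + 56.95 = 180.35 million.
Unemployed = 15.26 + 2.38 = 17.64 million (jobless and actively searching, or on temporary layoff).
Labor force = 180.35 + 17.64 = 197.99 million.
Not in labor force = 31.76 + 8.27 + 25.68 = 65.71 million (those not working and not actively searching are outside the labor force).
Civilian working-age population = 197.99 + 65.71 = 263.70 million.
Unemployment rate = 17.64 / 197.99 = 8.91%.
Labor force participation rate = 197.99 / 263.70 = 75.08%.

Unemployment rate ≈ 8.91%; labor force participation rate ≈ 75.08%.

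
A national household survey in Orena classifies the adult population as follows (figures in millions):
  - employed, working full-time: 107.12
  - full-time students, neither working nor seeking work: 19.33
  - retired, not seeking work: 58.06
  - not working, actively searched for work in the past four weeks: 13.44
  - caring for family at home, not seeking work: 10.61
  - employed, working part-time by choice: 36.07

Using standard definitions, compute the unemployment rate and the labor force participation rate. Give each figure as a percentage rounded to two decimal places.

Employed = 107.12 + 36.07 = 143.19 million.
Unemployed = 13.44 million.
Labor force = 143.19 + 13.44 = 156.63 million.
Not in labor force = 19.33 + 58.06 + 10.61 = 88.00 million (those not working and not actively searching are outside the labor force).
Civilian working-age population = 156.63 + 88.00 = 244.63 million.
Unemployment rate = 13.44 / 156.63 = 8.58%.
Labor force participation rate = 156.63 / 244.63 = 64.03%.

Unemployment rate ≈ 8.58%; labor force participation rate ≈ 64.03%.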